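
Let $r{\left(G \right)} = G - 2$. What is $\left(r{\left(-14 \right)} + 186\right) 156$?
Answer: $26520$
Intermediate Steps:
$r{\left(G \right)} = -2 + G$
$\left(r{\left(-14 \right)} + 186\right) 156 = \left(\left(-2 - 14\right) + 186\right) 156 = \left(-16 + 186\right) 156 = 170 \cdot 156 = 26520$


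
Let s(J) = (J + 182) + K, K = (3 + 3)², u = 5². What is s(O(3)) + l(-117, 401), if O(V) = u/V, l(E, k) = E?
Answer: 328/3 ≈ 109.33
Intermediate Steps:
u = 25
K = 36 (K = 6² = 36)
O(V) = 25/V
s(J) = 218 + J (s(J) = (J + 182) + 36 = (182 + J) + 36 = 218 + J)
s(O(3)) + l(-117, 401) = (218 + 25/3) - 117 = 679/3 - 117 = 328/3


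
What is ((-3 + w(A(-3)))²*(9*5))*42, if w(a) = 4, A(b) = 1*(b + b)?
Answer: 1890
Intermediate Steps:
A(b) = 2*b (A(b) = 1*(2*b) = 2*b)
((-3 + w(A(-3)))²*(9*5))*42 = ((-3 + 4)²*(9*5))*42 = (1²*45)*42 = (1*45)*42 = 45*42 = 1890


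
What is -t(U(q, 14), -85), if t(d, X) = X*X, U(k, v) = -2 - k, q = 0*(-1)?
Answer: -7225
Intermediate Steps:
q = 0
t(d, X) = X²
-t(U(q, 14), -85) = -1*(-85)² = -1*7225 = -7225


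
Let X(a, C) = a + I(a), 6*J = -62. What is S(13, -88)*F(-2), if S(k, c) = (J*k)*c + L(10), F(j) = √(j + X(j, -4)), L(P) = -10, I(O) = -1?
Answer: 35434*I*√5/3 ≈ 26411.0*I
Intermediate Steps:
J = -31/3 (J = (⅙)*(-62) = -31/3 ≈ -10.333)
X(a, C) = -1 + a (X(a, C) = a - 1 = -1 + a)
F(j) = √(-1 + 2*j) (F(j) = √(j + (-1 + j)) = √(-1 + 2*j))
S(k, c) = -10 - 31*c*k/3 (S(k, c) = (-31*k/3)*c - 10 = -31*c*k/3 - 10 = -10 - 31*c*k/3)
S(13, -88)*F(-2) = (-10 - 31/3*(-88)*13)*√(-1 + 2*(-2)) = (-10 + 35464/3)*√(-1 - 4) = 35434*√(-5)/3 = 35434*(I*√5)/3 = 35434*I*√5/3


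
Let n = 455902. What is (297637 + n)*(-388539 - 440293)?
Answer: -624557236448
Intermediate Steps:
(297637 + n)*(-388539 - 440293) = (297637 + 455902)*(-388539 - 440293) = 753539*(-828832) = -624557236448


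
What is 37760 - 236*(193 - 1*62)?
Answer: 6844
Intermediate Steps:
37760 - 236*(193 - 1*62) = 37760 - 236*(193 - 62) = 37760 - 236*131 = 37760 - 1*30916 = 37760 - 30916 = 6844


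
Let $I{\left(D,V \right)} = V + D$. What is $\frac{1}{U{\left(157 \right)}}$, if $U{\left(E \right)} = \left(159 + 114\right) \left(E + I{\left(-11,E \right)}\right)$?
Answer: $\frac{1}{82719} \approx 1.2089 \cdot 10^{-5}$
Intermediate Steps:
$I{\left(D,V \right)} = D + V$
$U{\left(E \right)} = -3003 + 546 E$ ($U{\left(E \right)} = \left(159 + 114\right) \left(E + \left(-11 + E\right)\right) = 273 \left(-11 + 2 E\right) = -3003 + 546 E$)
$\frac{1}{U{\left(157 \right)}} = \frac{1}{-3003 + 546 \cdot 157} = \frac{1}{-3003 + 85722} = \frac{1}{82719}$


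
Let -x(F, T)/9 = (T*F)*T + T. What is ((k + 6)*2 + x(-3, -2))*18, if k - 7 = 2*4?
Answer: 3024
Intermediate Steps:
k = 15 (k = 7 + 2*4 = 7 + 8 = 15)
x(F, T) = -9*T - 9*F*T² (x(F, T) = -9*((T*F)*T + T) = -9*((F*T)*T + T) = -9*(F*T² + T) = -9*(T + F*T²) = -9*T - 9*F*T²)
((k + 6)*2 + x(-3, -2))*18 = ((15 + 6)*2 - 9*(-2)*(1 - 3*(-2)))*18 = (21*2 - 9*(-2)*(1 + 6))*18 = (42 - 9*(-2)*7)*18 = (42 + 126)*18 = 168*18 = 3024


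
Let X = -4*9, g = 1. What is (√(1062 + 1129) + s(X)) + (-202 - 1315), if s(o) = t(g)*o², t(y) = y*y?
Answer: -221 + √2191 ≈ -174.19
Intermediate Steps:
X = -36
t(y) = y²
s(o) = o² (s(o) = 1²*o² = 1*o² = o²)
(√(1062 + 1129) + s(X)) + (-202 - 1315) = (√(1062 + 1129) + (-36)²) + (-202 - 1315) = (√2191 + 1296) - 1517 = (1296 + √2191) - 1517 = -221 + √2191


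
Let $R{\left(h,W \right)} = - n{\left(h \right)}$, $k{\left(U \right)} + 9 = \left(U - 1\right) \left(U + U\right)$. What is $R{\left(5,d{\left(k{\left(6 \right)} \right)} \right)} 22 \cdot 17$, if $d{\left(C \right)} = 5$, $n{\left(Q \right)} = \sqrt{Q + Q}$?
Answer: $- 374 \sqrt{10} \approx -1182.7$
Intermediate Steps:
$n{\left(Q \right)} = \sqrt{2} \sqrt{Q}$ ($n{\left(Q \right)} = \sqrt{2 Q} = \sqrt{2} \sqrt{Q}$)
$k{\left(U \right)} = -9 + 2 U \left(-1 + U\right)$ ($k{\left(U \right)} = -9 + \left(U - 1\right) \left(U + U\right) = -9 + \left(U - 1\right) 2 U = -9 + \left(-1 + U\right) 2 U = -9 + 2 U \left(-1 + U\right)$)
$R{\left(h,W \right)} = - \sqrt{2} \sqrt{h}$
$R{\left(5,d{\left(k{\left(6 \right)} \right)} \right)} 22 \cdot 17 = - \sqrt{2} \sqrt{5} \cdot 22 \cdot 17 = - \sqrt{10} \cdot 22 \cdot 17 = - 22 \sqrt{10} \cdot 17 = - 374 \sqrt{10}$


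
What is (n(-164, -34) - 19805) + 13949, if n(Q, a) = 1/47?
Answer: -275231/47 ≈ -5856.0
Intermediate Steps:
n(Q, a) = 1/47
(n(-164, -34) - 19805) + 13949 = (1/47 - 19805) + 13949 = -930834/47 + 13949 = -275231/47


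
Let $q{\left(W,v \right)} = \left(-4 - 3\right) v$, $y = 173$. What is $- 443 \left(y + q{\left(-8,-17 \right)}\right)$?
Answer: $-129356$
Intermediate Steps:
$q{\left(W,v \right)} = - 7 v$
$- 443 \left(y + q{\left(-8,-17 \right)}\right) = - 443 \left(173 - -119\right) = - 443 \left(173 + 119\right) = \left(-443\right) 292 = -129356$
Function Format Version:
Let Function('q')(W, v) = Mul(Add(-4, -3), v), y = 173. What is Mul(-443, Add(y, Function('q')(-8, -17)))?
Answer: -129356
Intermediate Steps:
Function('q')(W, v) = Mul(-7, v)
Mul(-443, Add(y, Function('q')(-8, -17))) = Mul(-443, Add(173, Mul(-7, -17))) = Mul(-443, Add(173, 119)) = Mul(-443, 292) = -129356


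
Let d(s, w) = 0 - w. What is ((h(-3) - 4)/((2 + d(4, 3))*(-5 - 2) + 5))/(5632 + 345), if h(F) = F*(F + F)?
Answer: 7/35862 ≈ 0.00019519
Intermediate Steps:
d(s, w) = -w
h(F) = 2*F² (h(F) = F*(2*F) = 2*F²)
((h(-3) - 4)/((2 + d(4, 3))*(-5 - 2) + 5))/(5632 + 345) = ((2*(-3)² - 4)/((2 - 1*3)*(-5 - 2) + 5))/(5632 + 345) = ((2*9 - 4)/((2 - 3)*(-7) + 5))/5977 = ((18 - 4)/(-1*(-7) + 5))*(1/5977) = (14/(7 + 5))*(1/5977) = (14/12)*(1/5977) = (14*(1/12))*(1/5977) = (7/6)*(1/5977) = 7/35862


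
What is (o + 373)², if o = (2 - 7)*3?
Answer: 128164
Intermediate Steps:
o = -15 (o = -5*3 = -15)
(o + 373)² = (-15 + 373)² = 358² = 128164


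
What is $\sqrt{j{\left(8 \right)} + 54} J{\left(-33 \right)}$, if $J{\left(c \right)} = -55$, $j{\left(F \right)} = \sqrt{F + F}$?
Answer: $- 55 \sqrt{58} \approx -418.87$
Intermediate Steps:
$j{\left(F \right)} = \sqrt{2} \sqrt{F}$ ($j{\left(F \right)} = \sqrt{2 F} = \sqrt{2} \sqrt{F}$)
$\sqrt{j{\left(8 \right)} + 54} J{\left(-33 \right)} = \sqrt{\sqrt{2} \sqrt{8} + 54} \left(-55\right) = \sqrt{\sqrt{2} \cdot 2 \sqrt{2} + 54} \left(-55\right) = \sqrt{4 + 54} \left(-55\right) = \sqrt{58} \left(-55\right) = - 55 \sqrt{58}$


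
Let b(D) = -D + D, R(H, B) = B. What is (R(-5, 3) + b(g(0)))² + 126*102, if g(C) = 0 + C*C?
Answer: 12861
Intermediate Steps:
g(C) = C² (g(C) = 0 + C² = C²)
b(D) = 0
(R(-5, 3) + b(g(0)))² + 126*102 = (3 + 0)² + 126*102 = 3² + 12852 = 9 + 12852 = 12861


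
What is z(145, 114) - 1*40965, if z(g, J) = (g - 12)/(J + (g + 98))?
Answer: -2089196/51 ≈ -40965.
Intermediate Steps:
z(g, J) = (-12 + g)/(98 + J + g) (z(g, J) = (-12 + g)/(J + (98 + g)) = (-12 + g)/(98 + J + g))
z(145, 114) - 1*40965 = (-12 + 145)/(98 + 114 + 145) - 1*40965 = 133/357 - 40965 = (1/357)*133 - 40965 = 19/51 - 40965 = -2089196/51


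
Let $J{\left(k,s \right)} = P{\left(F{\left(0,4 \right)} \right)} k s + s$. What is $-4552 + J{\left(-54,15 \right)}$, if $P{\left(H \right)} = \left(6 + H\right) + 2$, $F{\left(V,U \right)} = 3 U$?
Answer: $-20737$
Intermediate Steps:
$P{\left(H \right)} = 8 + H$
$J{\left(k,s \right)} = s + 20 k s$ ($J{\left(k,s \right)} = \left(8 + 3 \cdot 4\right) k s + s = \left(8 + 12\right) k s + s = 20 k s + s = s + 20 k s$)
$-4552 + J{\left(-54,15 \right)} = -4552 + 15 \left(1 + 20 \left(-54\right)\right) = -4552 + 15 \left(1 - 1080\right) = -4552 + 15 \left(-1079\right) = -4552 - 16185 = -20737$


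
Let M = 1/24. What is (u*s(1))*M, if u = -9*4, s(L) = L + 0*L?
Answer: -3/2 ≈ -1.5000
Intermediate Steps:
s(L) = L (s(L) = L + 0 = L)
u = -36
M = 1/24 ≈ 0.041667
(u*s(1))*M = -36*1*(1/24) = -36*1/24 = -3/2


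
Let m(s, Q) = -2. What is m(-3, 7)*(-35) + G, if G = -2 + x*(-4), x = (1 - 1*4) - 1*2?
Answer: 88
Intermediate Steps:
x = -5 (x = (1 - 4) - 2 = -3 - 2 = -5)
G = 18 (G = -2 - 5*(-4) = -2 + 20 = 18)
m(-3, 7)*(-35) + G = -2*(-35) + 18 = 70 + 18 = 88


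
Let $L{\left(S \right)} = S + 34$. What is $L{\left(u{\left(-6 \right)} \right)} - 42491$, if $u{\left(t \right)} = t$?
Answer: $-42463$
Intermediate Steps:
$L{\left(S \right)} = 34 + S$
$L{\left(u{\left(-6 \right)} \right)} - 42491 = \left(34 - 6\right) - 42491 = 28 - 42491 = -42463$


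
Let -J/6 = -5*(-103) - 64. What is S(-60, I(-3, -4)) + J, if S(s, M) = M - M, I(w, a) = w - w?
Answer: -2706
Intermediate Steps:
I(w, a) = 0
S(s, M) = 0
J = -2706 (J = -6*(-5*(-103) - 64) = -6*(515 - 64) = -6*451 = -2706)
S(-60, I(-3, -4)) + J = 0 - 2706 = -2706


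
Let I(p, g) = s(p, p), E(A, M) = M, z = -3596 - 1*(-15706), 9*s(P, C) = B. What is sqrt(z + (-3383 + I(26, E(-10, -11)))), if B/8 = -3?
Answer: sqrt(78519)/3 ≈ 93.404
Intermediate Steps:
B = -24 (B = 8*(-3) = -24)
s(P, C) = -8/3 (s(P, C) = (1/9)*(-24) = -8/3)
z = 12110 (z = -3596 + 15706 = 12110)
I(p, g) = -8/3
sqrt(z + (-3383 + I(26, E(-10, -11)))) = sqrt(12110 + (-3383 - 8/3)) = sqrt(12110 - 10157/3) = sqrt(26173/3) = sqrt(78519)/3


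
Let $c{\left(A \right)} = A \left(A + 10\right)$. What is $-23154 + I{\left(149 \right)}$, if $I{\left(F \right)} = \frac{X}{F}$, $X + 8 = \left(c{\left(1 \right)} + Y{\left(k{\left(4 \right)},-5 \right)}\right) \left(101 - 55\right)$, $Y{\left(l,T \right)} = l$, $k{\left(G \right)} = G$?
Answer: $- \frac{3449264}{149} \approx -23149.0$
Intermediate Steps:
$c{\left(A \right)} = A \left(10 + A\right)$
$X = 682$ ($X = -8 + \left(1 \left(10 + 1\right) + 4\right) \left(101 - 55\right) = -8 + \left(1 \cdot 11 + 4\right) 46 = -8 + \left(11 + 4\right) 46 = -8 + 15 \cdot 46 = -8 + 690 = 682$)
$I{\left(F \right)} = \frac{682}{F}$
$-23154 + I{\left(149 \right)} = -23154 + \frac{682}{149} = - \frac{3449264}{149}$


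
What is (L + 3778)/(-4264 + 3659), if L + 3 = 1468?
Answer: -5243/605 ≈ -8.6661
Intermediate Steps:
L = 1465 (L = -3 + 1468 = 1465)
(L + 3778)/(-4264 + 3659) = (1465 + 3778)/(-4264 + 3659) = 5243/(-605) = 5243*(-1/605) = -5243/605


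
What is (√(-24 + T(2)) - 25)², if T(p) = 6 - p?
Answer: 605 - 100*I*√5 ≈ 605.0 - 223.61*I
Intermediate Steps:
(√(-24 + T(2)) - 25)² = (√(-24 + (6 - 1*2)) - 25)² = (√(-24 + (6 - 2)) - 25)² = (√(-24 + 4) - 25)² = (√(-20) - 25)² = (2*I*√5 - 25)² = (-25 + 2*I*√5)²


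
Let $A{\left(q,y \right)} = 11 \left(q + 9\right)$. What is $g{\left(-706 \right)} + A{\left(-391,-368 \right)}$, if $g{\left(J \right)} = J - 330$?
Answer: $-5238$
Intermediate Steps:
$g{\left(J \right)} = -330 + J$ ($g{\left(J \right)} = J - 330 = -330 + J$)
$A{\left(q,y \right)} = 99 + 11 q$ ($A{\left(q,y \right)} = 11 \left(9 + q\right) = 99 + 11 q$)
$g{\left(-706 \right)} + A{\left(-391,-368 \right)} = \left(-330 - 706\right) + \left(99 + 11 \left(-391\right)\right) = -1036 + \left(99 - 4301\right) = -1036 - 4202 = -5238$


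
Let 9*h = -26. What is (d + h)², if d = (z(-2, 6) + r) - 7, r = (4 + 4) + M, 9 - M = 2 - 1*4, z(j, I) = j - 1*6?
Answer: 100/81 ≈ 1.2346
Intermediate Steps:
h = -26/9 (h = (⅑)*(-26) = -26/9 ≈ -2.8889)
z(j, I) = -6 + j (z(j, I) = j - 6 = -6 + j)
M = 11 (M = 9 - (2 - 1*4) = 9 - (2 - 4) = 9 - 1*(-2) = 9 + 2 = 11)
r = 19 (r = (4 + 4) + 11 = 8 + 11 = 19)
d = 4 (d = ((-6 - 2) + 19) - 7 = (-8 + 19) - 7 = 11 - 7 = 4)
(d + h)² = (4 - 26/9)² = (10/9)² = 100/81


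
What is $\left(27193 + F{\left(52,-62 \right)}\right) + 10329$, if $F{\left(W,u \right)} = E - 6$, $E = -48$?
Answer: $37468$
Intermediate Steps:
$F{\left(W,u \right)} = -54$ ($F{\left(W,u \right)} = -48 - 6 = -54$)
$\left(27193 + F{\left(52,-62 \right)}\right) + 10329 = \left(27193 - 54\right) + 10329 = 27139 + 10329 = 37468$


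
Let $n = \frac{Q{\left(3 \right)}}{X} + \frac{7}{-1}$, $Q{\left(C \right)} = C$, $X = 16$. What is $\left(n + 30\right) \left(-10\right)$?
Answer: $- \frac{1855}{8} \approx -231.88$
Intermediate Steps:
$n = - \frac{109}{16}$ ($n = \frac{3}{16} + \frac{7}{-1} = 3 \cdot \frac{1}{16} + 7 \left(-1\right) = \frac{3}{16} - 7 = - \frac{109}{16} \approx -6.8125$)
$\left(n + 30\right) \left(-10\right) = \left(- \frac{109}{16} + 30\right) \left(-10\right) = \frac{371}{16} \left(-10\right) = - \frac{1855}{8}$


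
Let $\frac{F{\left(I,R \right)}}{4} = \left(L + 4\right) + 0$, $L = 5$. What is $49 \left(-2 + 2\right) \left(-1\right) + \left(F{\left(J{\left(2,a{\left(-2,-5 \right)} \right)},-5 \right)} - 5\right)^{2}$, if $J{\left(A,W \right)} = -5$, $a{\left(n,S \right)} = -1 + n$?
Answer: $961$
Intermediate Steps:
$F{\left(I,R \right)} = 36$ ($F{\left(I,R \right)} = 4 \left(\left(5 + 4\right) + 0\right) = 4 \left(9 + 0\right) = 4 \cdot 9 = 36$)
$49 \left(-2 + 2\right) \left(-1\right) + \left(F{\left(J{\left(2,a{\left(-2,-5 \right)} \right)},-5 \right)} - 5\right)^{2} = 49 \left(-2 + 2\right) \left(-1\right) + \left(36 - 5\right)^{2} = 49 \cdot 0 \left(-1\right) + 31^{2} = 49 \cdot 0 + 961 = 0 + 961 = 961$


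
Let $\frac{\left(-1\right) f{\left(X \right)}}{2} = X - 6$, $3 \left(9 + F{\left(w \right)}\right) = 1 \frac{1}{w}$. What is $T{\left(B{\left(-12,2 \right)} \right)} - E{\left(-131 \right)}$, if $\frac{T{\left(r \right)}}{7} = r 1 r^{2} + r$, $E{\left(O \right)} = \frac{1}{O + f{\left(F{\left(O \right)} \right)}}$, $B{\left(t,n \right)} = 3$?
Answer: $\frac{8335503}{39691} \approx 210.01$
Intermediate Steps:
$F{\left(w \right)} = -9 + \frac{1}{3 w}$ ($F{\left(w \right)} = -9 + \frac{1 \frac{1}{w}}{3} = -9 + \frac{1}{3 w}$)
$f{\left(X \right)} = 12 - 2 X$ ($f{\left(X \right)} = - 2 \left(X - 6\right) = - 2 \left(-6 + X\right) = 12 - 2 X$)
$E{\left(O \right)} = \frac{1}{30 + O - \frac{2}{3 O}}$ ($E{\left(O \right)} = \frac{1}{O - \left(-12 + 2 \left(-9 + \frac{1}{3 O}\right)\right)} = \frac{1}{O + \left(12 + \left(18 - \frac{2}{3 O}\right)\right)} = \frac{1}{O + \left(30 - \frac{2}{3 O}\right)} = \frac{1}{30 + O - \frac{2}{3 O}}$)
$T{\left(r \right)} = 7 r + 7 r^{3}$ ($T{\left(r \right)} = 7 \left(r 1 r^{2} + r\right) = 7 \left(r r^{2} + r\right) = 7 \left(r^{3} + r\right) = 7 \left(r + r^{3}\right) = 7 r + 7 r^{3}$)
$T{\left(B{\left(-12,2 \right)} \right)} - E{\left(-131 \right)} = 7 \cdot 3 \left(1 + 3^{2}\right) - 3 \left(-131\right) \frac{1}{-2 + 3 \left(-131\right)^{2} + 90 \left(-131\right)} = 7 \cdot 3 \left(1 + 9\right) - 3 \left(-131\right) \frac{1}{-2 + 3 \cdot 17161 - 11790} = 7 \cdot 3 \cdot 10 - 3 \left(-131\right) \frac{1}{-2 + 51483 - 11790} = 210 - 3 \left(-131\right) \frac{1}{39691} = 210 - - \frac{393}{39691} = 210 + \frac{393}{39691} = \frac{8335503}{39691}$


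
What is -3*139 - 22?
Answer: -439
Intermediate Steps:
-3*139 - 22 = -417 - 22 = -439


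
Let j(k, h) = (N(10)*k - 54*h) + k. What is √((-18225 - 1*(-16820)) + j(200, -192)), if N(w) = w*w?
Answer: √29163 ≈ 170.77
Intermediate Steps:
N(w) = w²
j(k, h) = -54*h + 101*k (j(k, h) = (10²*k - 54*h) + k = (100*k - 54*h) + k = (-54*h + 100*k) + k = -54*h + 101*k)
√((-18225 - 1*(-16820)) + j(200, -192)) = √((-18225 - 1*(-16820)) + (-54*(-192) + 101*200)) = √((-18225 + 16820) + (10368 + 20200)) = √(-1405 + 30568) = √29163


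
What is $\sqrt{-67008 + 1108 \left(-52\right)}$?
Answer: $4 i \sqrt{7789} \approx 353.02 i$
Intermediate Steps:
$\sqrt{-67008 + 1108 \left(-52\right)} = \sqrt{-67008 - 57616} = \sqrt{-124624} = 4 i \sqrt{7789}$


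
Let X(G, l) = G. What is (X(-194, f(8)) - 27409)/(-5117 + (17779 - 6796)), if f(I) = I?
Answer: -27603/5866 ≈ -4.7056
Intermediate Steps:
(X(-194, f(8)) - 27409)/(-5117 + (17779 - 6796)) = (-194 - 27409)/(-5117 + (17779 - 6796)) = -27603/(-5117 + 10983) = -27603/5866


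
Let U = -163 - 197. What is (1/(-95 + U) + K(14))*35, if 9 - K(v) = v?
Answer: -2276/13 ≈ -175.08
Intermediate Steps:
K(v) = 9 - v
U = -360
(1/(-95 + U) + K(14))*35 = (1/(-95 - 360) + (9 - 1*14))*35 = (1/(-455) + (9 - 14))*35 = (-1/455 - 5)*35 = -2276/455*35 = -2276/13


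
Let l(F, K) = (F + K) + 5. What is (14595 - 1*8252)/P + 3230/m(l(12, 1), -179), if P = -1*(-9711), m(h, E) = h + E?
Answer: -30345307/1563471 ≈ -19.409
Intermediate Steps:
l(F, K) = 5 + F + K
m(h, E) = E + h
P = 9711
(14595 - 1*8252)/P + 3230/m(l(12, 1), -179) = (14595 - 1*8252)/9711 + 3230/(-179 + (5 + 12 + 1)) = (14595 - 8252)*(1/9711) + 3230/(-179 + 18) = 6343*(1/9711) + 3230/(-161) = 6343/9711 + 3230*(-1/161) = 6343/9711 - 3230/161 = -30345307/1563471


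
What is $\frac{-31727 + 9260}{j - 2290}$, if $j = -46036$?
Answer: $\frac{22467}{48326} \approx 0.4649$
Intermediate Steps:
$\frac{-31727 + 9260}{j - 2290} = \frac{-31727 + 9260}{-46036 - 2290} = - \frac{22467}{-48326} = \left(-22467\right) \left(- \frac{1}{48326}\right) = \frac{22467}{48326}$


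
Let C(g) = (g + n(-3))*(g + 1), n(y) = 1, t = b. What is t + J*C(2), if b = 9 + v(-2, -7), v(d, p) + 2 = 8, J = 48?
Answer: 447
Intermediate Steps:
v(d, p) = 6 (v(d, p) = -2 + 8 = 6)
b = 15 (b = 9 + 6 = 15)
t = 15
C(g) = (1 + g)² (C(g) = (g + 1)*(g + 1) = (1 + g)*(1 + g) = (1 + g)²)
t + J*C(2) = 15 + 48*(1 + 2² + 2*2) = 15 + 48*(1 + 4 + 4) = 15 + 48*9 = 15 + 432 = 447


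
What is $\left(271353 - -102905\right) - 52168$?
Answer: $322090$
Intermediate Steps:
$\left(271353 - -102905\right) - 52168 = \left(271353 + 102905\right) - 52168 = 374258 - 52168 = 322090$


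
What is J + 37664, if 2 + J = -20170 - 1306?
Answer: 16186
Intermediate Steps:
J = -21478 (J = -2 + (-20170 - 1306) = -2 - 21476 = -21478)
J + 37664 = -21478 + 37664 = 16186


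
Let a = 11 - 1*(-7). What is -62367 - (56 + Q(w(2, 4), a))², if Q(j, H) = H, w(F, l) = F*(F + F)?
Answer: -67843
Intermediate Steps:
w(F, l) = 2*F² (w(F, l) = F*(2*F) = 2*F²)
a = 18 (a = 11 + 7 = 18)
-62367 - (56 + Q(w(2, 4), a))² = -62367 - (56 + 18)² = -62367 - 1*74² = -62367 - 1*5476 = -62367 - 5476 = -67843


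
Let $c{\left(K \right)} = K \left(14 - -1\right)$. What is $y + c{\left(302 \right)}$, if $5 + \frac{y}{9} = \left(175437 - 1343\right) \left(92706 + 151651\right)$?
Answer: $382869792507$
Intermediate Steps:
$c{\left(K \right)} = 15 K$ ($c{\left(K \right)} = K \left(14 + 1\right) = K 15 = 15 K$)
$y = 382869787977$ ($y = -45 + 9 \left(175437 - 1343\right) \left(92706 + 151651\right) = -45 + 9 \cdot 174094 \cdot 244357 = -45 + 9 \cdot 42541087558 = -45 + 382869788022 = 382869787977$)
$y + c{\left(302 \right)} = 382869787977 + 15 \cdot 302 = 382869787977 + 4530 = 382869792507$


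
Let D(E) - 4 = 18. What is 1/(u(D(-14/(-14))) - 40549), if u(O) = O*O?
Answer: -1/40065 ≈ -2.4959e-5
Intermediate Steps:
D(E) = 22 (D(E) = 4 + 18 = 22)
u(O) = O²
1/(u(D(-14/(-14))) - 40549) = 1/(22² - 40549) = 1/(484 - 40549) = 1/(-40065) = -1/40065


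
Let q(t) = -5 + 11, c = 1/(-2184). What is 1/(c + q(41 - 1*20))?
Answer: 2184/13103 ≈ 0.16668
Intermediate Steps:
c = -1/2184 ≈ -0.00045788
q(t) = 6
1/(c + q(41 - 1*20)) = 1/(-1/2184 + 6) = 1/(13103/2184) = 2184/13103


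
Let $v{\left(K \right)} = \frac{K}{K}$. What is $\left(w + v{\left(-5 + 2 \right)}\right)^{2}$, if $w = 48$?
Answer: $2401$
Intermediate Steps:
$v{\left(K \right)} = 1$
$\left(w + v{\left(-5 + 2 \right)}\right)^{2} = \left(48 + 1\right)^{2} = 49^{2} = 2401$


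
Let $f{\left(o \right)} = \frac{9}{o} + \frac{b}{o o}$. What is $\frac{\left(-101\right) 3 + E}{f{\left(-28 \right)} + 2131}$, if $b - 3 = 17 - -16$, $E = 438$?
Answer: $\frac{13230}{208811} \approx 0.063359$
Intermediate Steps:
$b = 36$ ($b = 3 + \left(17 - -16\right) = 3 + \left(17 + 16\right) = 3 + 33 = 36$)
$f{\left(o \right)} = \frac{9}{o} + \frac{36}{o^{2}}$ ($f{\left(o \right)} = \frac{9}{o} + \frac{36}{o o} = \frac{9}{o} + \frac{36}{o^{2}}$)
$\frac{\left(-101\right) 3 + E}{f{\left(-28 \right)} + 2131} = \frac{\left(-101\right) 3 + 438}{\frac{9 \left(4 - 28\right)}{784} + 2131} = \frac{-303 + 438}{9 \cdot \frac{1}{784} \left(-24\right) + 2131} = \frac{135}{- \frac{27}{98} + 2131} = \frac{135}{\frac{208811}{98}} = 135 \cdot \frac{98}{208811} = \frac{13230}{208811}$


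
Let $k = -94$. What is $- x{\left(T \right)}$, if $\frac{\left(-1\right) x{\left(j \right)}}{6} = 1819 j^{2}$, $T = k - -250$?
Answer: $265603104$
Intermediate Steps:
$T = 156$ ($T = -94 - -250 = -94 + 250 = 156$)
$x{\left(j \right)} = - 10914 j^{2}$ ($x{\left(j \right)} = - 6 \cdot 1819 j^{2} = - 10914 j^{2}$)
$- x{\left(T \right)} = - \left(-10914\right) 156^{2} = - \left(-10914\right) 24336 = \left(-1\right) \left(-265603104\right) = 265603104$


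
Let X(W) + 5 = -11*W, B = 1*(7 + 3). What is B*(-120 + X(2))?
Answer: -1470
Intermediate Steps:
B = 10 (B = 1*10 = 10)
X(W) = -5 - 11*W
B*(-120 + X(2)) = 10*(-120 + (-5 - 11*2)) = 10*(-120 + (-5 - 22)) = 10*(-120 - 27) = 10*(-147) = -1470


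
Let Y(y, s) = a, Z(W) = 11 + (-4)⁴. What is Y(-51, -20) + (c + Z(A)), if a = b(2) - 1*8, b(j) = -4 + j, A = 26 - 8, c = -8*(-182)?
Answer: 1713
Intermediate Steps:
c = 1456
A = 18
a = -10 (a = (-4 + 2) - 1*8 = -2 - 8 = -10)
Z(W) = 267 (Z(W) = 11 + 256 = 267)
Y(y, s) = -10
Y(-51, -20) + (c + Z(A)) = -10 + (1456 + 267) = -10 + 1723 = 1713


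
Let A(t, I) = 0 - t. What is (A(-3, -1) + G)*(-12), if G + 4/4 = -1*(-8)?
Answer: -120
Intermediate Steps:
A(t, I) = -t
G = 7 (G = -1 - 1*(-8) = -1 + 8 = 7)
(A(-3, -1) + G)*(-12) = (-1*(-3) + 7)*(-12) = (3 + 7)*(-12) = 10*(-12) = -120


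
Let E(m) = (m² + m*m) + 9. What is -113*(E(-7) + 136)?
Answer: -27459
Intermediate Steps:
E(m) = 9 + 2*m² (E(m) = (m² + m²) + 9 = 2*m² + 9 = 9 + 2*m²)
-113*(E(-7) + 136) = -113*((9 + 2*(-7)²) + 136) = -113*((9 + 2*49) + 136) = -113*((9 + 98) + 136) = -113*(107 + 136) = -113*243 = -27459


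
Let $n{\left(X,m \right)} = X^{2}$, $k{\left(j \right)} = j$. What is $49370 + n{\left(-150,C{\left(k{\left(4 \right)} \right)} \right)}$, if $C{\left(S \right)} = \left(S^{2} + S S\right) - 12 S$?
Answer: $71870$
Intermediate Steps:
$C{\left(S \right)} = - 12 S + 2 S^{2}$ ($C{\left(S \right)} = \left(S^{2} + S^{2}\right) - 12 S = 2 S^{2} - 12 S = - 12 S + 2 S^{2}$)
$49370 + n{\left(-150,C{\left(k{\left(4 \right)} \right)} \right)} = 49370 + \left(-150\right)^{2} = 49370 + 22500 = 71870$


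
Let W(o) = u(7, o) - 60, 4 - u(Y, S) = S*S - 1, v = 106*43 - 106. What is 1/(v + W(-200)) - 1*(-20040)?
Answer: 713484119/35603 ≈ 20040.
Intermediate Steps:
v = 4452 (v = 4558 - 106 = 4452)
u(Y, S) = 5 - S**2 (u(Y, S) = 4 - (S*S - 1) = 4 - (S**2 - 1) = 4 - (-1 + S**2) = 4 + (1 - S**2) = 5 - S**2)
W(o) = -55 - o**2 (W(o) = (5 - o**2) - 60 = -55 - o**2)
1/(v + W(-200)) - 1*(-20040) = 1/(4452 + (-55 - 1*(-200)**2)) - 1*(-20040) = 1/(4452 + (-55 - 1*40000)) + 20040 = 1/(4452 + (-55 - 40000)) + 20040 = 1/(4452 - 40055) + 20040 = 1/(-35603) + 20040 = -1/35603 + 20040 = 713484119/35603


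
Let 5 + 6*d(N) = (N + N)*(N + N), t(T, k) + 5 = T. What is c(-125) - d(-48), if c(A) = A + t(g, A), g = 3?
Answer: -9973/6 ≈ -1662.2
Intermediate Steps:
t(T, k) = -5 + T
d(N) = -5/6 + 2*N**2/3 (d(N) = -5/6 + ((N + N)*(N + N))/6 = -5/6 + ((2*N)*(2*N))/6 = -5/6 + (4*N**2)/6 = -5/6 + 2*N**2/3)
c(A) = -2 + A (c(A) = A + (-5 + 3) = A - 2 = -2 + A)
c(-125) - d(-48) = (-2 - 125) - (-5/6 + (2/3)*(-48)**2) = -127 - (-5/6 + (2/3)*2304) = -127 - (-5/6 + 1536) = -127 - 1*9211/6 = -127 - 9211/6 = -9973/6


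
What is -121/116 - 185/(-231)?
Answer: -6491/26796 ≈ -0.24224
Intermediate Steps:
-121/116 - 185/(-231) = -121*1/116 - 185*(-1/231) = -121/116 + 185/231 = -6491/26796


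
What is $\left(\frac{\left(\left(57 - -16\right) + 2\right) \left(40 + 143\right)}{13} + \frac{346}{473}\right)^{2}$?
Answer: $\frac{42203511794929}{37810201} \approx 1.1162 \cdot 10^{6}$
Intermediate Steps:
$\left(\frac{\left(\left(57 - -16\right) + 2\right) \left(40 + 143\right)}{13} + \frac{346}{473}\right)^{2} = \left(\left(\left(57 + 16\right) + 2\right) 183 \cdot \frac{1}{13} + 346 \cdot \frac{1}{473}\right)^{2} = \left(\left(73 + 2\right) 183 \cdot \frac{1}{13} + \frac{346}{473}\right)^{2} = \left(75 \cdot 183 \cdot \frac{1}{13} + \frac{346}{473}\right)^{2} = \left(13725 \cdot \frac{1}{13} + \frac{346}{473}\right)^{2} = \left(\frac{13725}{13} + \frac{346}{473}\right)^{2} = \left(\frac{6496423}{6149}\right)^{2} = \frac{42203511794929}{37810201}$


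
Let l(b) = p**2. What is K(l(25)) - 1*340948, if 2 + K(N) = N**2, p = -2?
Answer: -340934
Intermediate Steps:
l(b) = 4 (l(b) = (-2)**2 = 4)
K(N) = -2 + N**2
K(l(25)) - 1*340948 = (-2 + 4**2) - 1*340948 = (-2 + 16) - 340948 = 14 - 340948 = -340934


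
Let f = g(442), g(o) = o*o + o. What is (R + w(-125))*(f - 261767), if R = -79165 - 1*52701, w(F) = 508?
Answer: 8664505038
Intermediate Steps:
R = -131866 (R = -79165 - 52701 = -131866)
g(o) = o + o² (g(o) = o² + o = o + o²)
f = 195806 (f = 442*(1 + 442) = 442*443 = 195806)
(R + w(-125))*(f - 261767) = (-131866 + 508)*(195806 - 261767) = -131358*(-65961) = 8664505038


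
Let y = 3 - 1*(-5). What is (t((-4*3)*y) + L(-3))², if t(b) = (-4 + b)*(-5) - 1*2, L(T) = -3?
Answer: 245025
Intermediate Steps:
y = 8 (y = 3 + 5 = 8)
t(b) = 18 - 5*b (t(b) = (20 - 5*b) - 2 = 18 - 5*b)
(t((-4*3)*y) + L(-3))² = ((18 - 5*(-4*3)*8) - 3)² = ((18 - (-60)*8) - 3)² = ((18 - 5*(-96)) - 3)² = ((18 + 480) - 3)² = (498 - 3)² = 495² = 245025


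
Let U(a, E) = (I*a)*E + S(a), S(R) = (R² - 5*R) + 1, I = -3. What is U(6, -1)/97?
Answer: 25/97 ≈ 0.25773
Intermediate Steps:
S(R) = 1 + R² - 5*R
U(a, E) = 1 + a² - 5*a - 3*E*a (U(a, E) = (-3*a)*E + (1 + a² - 5*a) = -3*E*a + (1 + a² - 5*a) = 1 + a² - 5*a - 3*E*a)
U(6, -1)/97 = (1 + 6² - 5*6 - 3*(-1)*6)/97 = (1 + 36 - 30 + 18)*(1/97) = 25*(1/97) = 25/97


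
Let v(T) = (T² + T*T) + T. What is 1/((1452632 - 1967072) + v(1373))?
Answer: 1/3257191 ≈ 3.0701e-7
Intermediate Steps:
v(T) = T + 2*T² (v(T) = (T² + T²) + T = 2*T² + T = T + 2*T²)
1/((1452632 - 1967072) + v(1373)) = 1/((1452632 - 1967072) + 1373*(1 + 2*1373)) = 1/(-514440 + 1373*(1 + 2746)) = 1/(-514440 + 1373*2747) = 1/(-514440 + 3771631) = 1/3257191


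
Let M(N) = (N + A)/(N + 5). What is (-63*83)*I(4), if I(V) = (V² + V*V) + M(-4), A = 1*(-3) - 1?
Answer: -125496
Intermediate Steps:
A = -4 (A = -3 - 1 = -4)
M(N) = (-4 + N)/(5 + N) (M(N) = (N - 4)/(N + 5) = (-4 + N)/(5 + N))
I(V) = -8 + 2*V² (I(V) = (V² + V*V) + (-4 - 4)/(5 - 4) = (V² + V²) - 8/1 = 2*V² + 1*(-8) = 2*V² - 8 = -8 + 2*V²)
(-63*83)*I(4) = (-63*83)*(-8 + 2*4²) = -5229*(-8 + 2*16) = -5229*(-8 + 32) = -5229*24 = -125496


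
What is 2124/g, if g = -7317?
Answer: -236/813 ≈ -0.29028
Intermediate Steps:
2124/g = 2124/(-7317) = 2124*(-1/7317) = -236/813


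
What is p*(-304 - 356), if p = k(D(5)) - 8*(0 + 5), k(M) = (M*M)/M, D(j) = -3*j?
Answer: 36300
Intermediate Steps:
k(M) = M (k(M) = M²/M = M)
p = -55 (p = -3*5 - 8*(0 + 5) = -15 - 8*5 = -15 - 1*40 = -15 - 40 = -55)
p*(-304 - 356) = -55*(-304 - 356) = -55*(-660) = 36300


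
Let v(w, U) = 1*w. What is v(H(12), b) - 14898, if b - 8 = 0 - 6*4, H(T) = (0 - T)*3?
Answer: -14934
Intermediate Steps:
H(T) = -3*T (H(T) = -T*3 = -3*T)
b = -16 (b = 8 + (0 - 6*4) = 8 + (0 - 24) = 8 - 24 = -16)
v(w, U) = w
v(H(12), b) - 14898 = -3*12 - 14898 = -36 - 14898 = -14934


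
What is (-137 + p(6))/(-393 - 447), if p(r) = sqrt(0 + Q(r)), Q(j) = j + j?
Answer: 137/840 - sqrt(3)/420 ≈ 0.15897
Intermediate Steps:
Q(j) = 2*j
p(r) = sqrt(2)*sqrt(r) (p(r) = sqrt(0 + 2*r) = sqrt(2*r) = sqrt(2)*sqrt(r))
(-137 + p(6))/(-393 - 447) = (-137 + sqrt(2)*sqrt(6))/(-393 - 447) = (-137 + 2*sqrt(3))/(-840) = (-137 + 2*sqrt(3))*(-1/840) = 137/840 - sqrt(3)/420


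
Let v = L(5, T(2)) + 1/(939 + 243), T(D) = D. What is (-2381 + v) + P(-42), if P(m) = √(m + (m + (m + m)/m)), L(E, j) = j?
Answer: -2811977/1182 + I*√82 ≈ -2379.0 + 9.0554*I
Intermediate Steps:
v = 2365/1182 (v = 2 + 1/(939 + 243) = 2 + 1/1182 = 2365/1182 ≈ 2.0008)
P(m) = √(2 + 2*m) (P(m) = √(m + (m + (2*m)/m)) = √(m + (m + 2)) = √(m + (2 + m)) = √(2 + 2*m))
(-2381 + v) + P(-42) = (-2381 + 2365/1182) + √(2 + 2*(-42)) = -2811977/1182 + √(2 - 84) = -2811977/1182 + √(-82) = -2811977/1182 + I*√82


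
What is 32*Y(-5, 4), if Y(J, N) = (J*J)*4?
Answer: 3200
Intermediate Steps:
Y(J, N) = 4*J² (Y(J, N) = J²*4 = 4*J²)
32*Y(-5, 4) = 32*(4*(-5)²) = 32*(4*25) = 32*100 = 3200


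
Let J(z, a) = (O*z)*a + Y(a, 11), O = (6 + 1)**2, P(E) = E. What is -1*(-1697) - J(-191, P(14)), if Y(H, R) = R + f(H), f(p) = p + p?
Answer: 132684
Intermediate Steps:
f(p) = 2*p
Y(H, R) = R + 2*H
O = 49 (O = 7**2 = 49)
J(z, a) = 11 + 2*a + 49*a*z (J(z, a) = (49*z)*a + (11 + 2*a) = 49*a*z + (11 + 2*a) = 11 + 2*a + 49*a*z)
-1*(-1697) - J(-191, P(14)) = -1*(-1697) - (11 + 2*14 + 49*14*(-191)) = 1697 - (11 + 28 - 131026) = 1697 - 1*(-130987) = 1697 + 130987 = 132684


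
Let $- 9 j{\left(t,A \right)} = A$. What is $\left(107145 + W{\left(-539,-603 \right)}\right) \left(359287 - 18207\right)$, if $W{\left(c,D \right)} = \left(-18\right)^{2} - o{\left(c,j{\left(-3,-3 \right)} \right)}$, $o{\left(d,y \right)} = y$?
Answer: $\frac{109966238480}{3} \approx 3.6655 \cdot 10^{10}$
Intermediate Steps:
$j{\left(t,A \right)} = - \frac{A}{9}$
$W{\left(c,D \right)} = \frac{971}{3}$ ($W{\left(c,D \right)} = \left(-18\right)^{2} - \left(- \frac{1}{9}\right) \left(-3\right) = 324 - \frac{1}{3} = \frac{971}{3}$)
$\left(107145 + W{\left(-539,-603 \right)}\right) \left(359287 - 18207\right) = \left(107145 + \frac{971}{3}\right) \left(359287 - 18207\right) = \frac{322406}{3} \cdot 341080 = \frac{109966238480}{3}$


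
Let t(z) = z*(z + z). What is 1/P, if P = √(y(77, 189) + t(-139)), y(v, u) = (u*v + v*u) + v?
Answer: √2713/13565 ≈ 0.0038398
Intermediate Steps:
y(v, u) = v + 2*u*v (y(v, u) = (u*v + u*v) + v = 2*u*v + v = v + 2*u*v)
t(z) = 2*z² (t(z) = z*(2*z) = 2*z²)
P = 5*√2713 (P = √(77*(1 + 2*189) + 2*(-139)²) = √(77*(1 + 378) + 2*19321) = √(77*379 + 38642) = √(29183 + 38642) = √67825 = 5*√2713 ≈ 260.43)
1/P = 1/(5*√2713) = √2713/13565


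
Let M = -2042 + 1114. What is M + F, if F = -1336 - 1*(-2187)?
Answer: -77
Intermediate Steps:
M = -928
F = 851 (F = -1336 + 2187 = 851)
M + F = -928 + 851 = -77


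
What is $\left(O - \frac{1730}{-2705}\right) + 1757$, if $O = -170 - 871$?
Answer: $\frac{387702}{541} \approx 716.64$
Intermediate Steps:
$O = -1041$ ($O = -170 - 871 = -1041$)
$\left(O - \frac{1730}{-2705}\right) + 1757 = \left(-1041 - \frac{1730}{-2705}\right) + 1757 = \left(-1041 - - \frac{346}{541}\right) + 1757 = \left(-1041 + \frac{346}{541}\right) + 1757 = - \frac{562835}{541} + 1757 = \frac{387702}{541}$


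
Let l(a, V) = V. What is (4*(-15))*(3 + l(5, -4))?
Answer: 60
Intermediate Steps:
(4*(-15))*(3 + l(5, -4)) = (4*(-15))*(3 - 4) = -60*(-1) = 60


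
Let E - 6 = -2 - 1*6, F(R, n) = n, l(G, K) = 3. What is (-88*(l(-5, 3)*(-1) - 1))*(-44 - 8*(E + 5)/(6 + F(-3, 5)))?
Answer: -16256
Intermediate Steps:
E = -2 (E = 6 + (-2 - 1*6) = 6 + (-2 - 6) = 6 - 8 = -2)
(-88*(l(-5, 3)*(-1) - 1))*(-44 - 8*(E + 5)/(6 + F(-3, 5))) = (-88*(3*(-1) - 1))*(-44 - 8*(-2 + 5)/(6 + 5)) = (-88*(-3 - 1))*(-44 - 8*3/11) = (-88*(-4))*(-44 - 8*3*(1/11)) = 352*(-44 - 8*3/11) = 352*(-44 - 1*24/11) = 352*(-44 - 24/11) = 352*(-508/11) = -16256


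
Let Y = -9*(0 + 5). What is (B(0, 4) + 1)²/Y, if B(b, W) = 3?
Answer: -16/45 ≈ -0.35556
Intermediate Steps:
Y = -45 (Y = -9*5 = -45)
(B(0, 4) + 1)²/Y = (3 + 1)²/(-45) = 4²*(-1/45) = 16*(-1/45) = -16/45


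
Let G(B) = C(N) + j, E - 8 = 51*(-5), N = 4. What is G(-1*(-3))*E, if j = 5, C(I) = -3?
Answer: -494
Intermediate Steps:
E = -247 (E = 8 + 51*(-5) = 8 - 255 = -247)
G(B) = 2 (G(B) = -3 + 5 = 2)
G(-1*(-3))*E = 2*(-247) = -494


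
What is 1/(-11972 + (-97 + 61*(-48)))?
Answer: -1/14997 ≈ -6.6680e-5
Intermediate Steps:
1/(-11972 + (-97 + 61*(-48))) = 1/(-11972 + (-97 - 2928)) = 1/(-11972 - 3025) = 1/(-14997) = -1/14997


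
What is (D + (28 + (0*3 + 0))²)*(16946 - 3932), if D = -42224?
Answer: -539300160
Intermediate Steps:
(D + (28 + (0*3 + 0))²)*(16946 - 3932) = (-42224 + (28 + (0*3 + 0))²)*(16946 - 3932) = (-42224 + (28 + (0 + 0))²)*13014 = (-42224 + (28 + 0)²)*13014 = (-42224 + 28²)*13014 = (-42224 + 784)*13014 = -41440*13014 = -539300160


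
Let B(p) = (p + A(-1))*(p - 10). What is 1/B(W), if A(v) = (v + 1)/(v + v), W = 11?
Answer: 1/11 ≈ 0.090909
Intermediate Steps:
A(v) = (1 + v)/(2*v) (A(v) = (1 + v)/((2*v)) = (1 + v)*(1/(2*v)) = (1 + v)/(2*v))
B(p) = p*(-10 + p) (B(p) = (p + (½)*(1 - 1)/(-1))*(p - 10) = (p + (½)*(-1)*0)*(-10 + p) = (p + 0)*(-10 + p) = p*(-10 + p))
1/B(W) = 1/(11*(-10 + 11)) = 1/(11*1) = 1/11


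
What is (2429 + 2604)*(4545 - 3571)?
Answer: 4902142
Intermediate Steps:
(2429 + 2604)*(4545 - 3571) = 5033*974 = 4902142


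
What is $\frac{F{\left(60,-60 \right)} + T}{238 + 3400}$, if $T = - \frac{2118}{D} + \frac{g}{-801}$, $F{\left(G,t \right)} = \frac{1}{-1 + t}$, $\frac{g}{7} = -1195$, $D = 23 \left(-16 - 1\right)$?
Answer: $\frac{151344011}{34751360169} \approx 0.0043551$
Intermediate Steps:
$D = -391$ ($D = 23 \left(-17\right) = -391$)
$g = -8365$ ($g = 7 \left(-1195\right) = -8365$)
$T = \frac{4967233}{313191}$ ($T = - \frac{2118}{-391} - \frac{8365}{-801} = \left(-2118\right) \left(- \frac{1}{391}\right) - - \frac{8365}{801} = \frac{2118}{391} + \frac{8365}{801} = \frac{4967233}{313191} \approx 15.86$)
$\frac{F{\left(60,-60 \right)} + T}{238 + 3400} = \frac{\frac{1}{-1 - 60} + \frac{4967233}{313191}}{238 + 3400} = \frac{\frac{1}{-61} + \frac{4967233}{313191}}{3638} = \left(- \frac{1}{61} + \frac{4967233}{313191}\right) \frac{1}{3638} = \frac{302688022}{19104651} \cdot \frac{1}{3638} = \frac{151344011}{34751360169}$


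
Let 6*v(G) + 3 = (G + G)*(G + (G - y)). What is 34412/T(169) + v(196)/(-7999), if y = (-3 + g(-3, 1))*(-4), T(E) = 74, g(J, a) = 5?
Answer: 819983275/1775778 ≈ 461.76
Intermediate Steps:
y = -8 (y = (-3 + 5)*(-4) = 2*(-4) = -8)
v(G) = -½ + G*(8 + 2*G)/3 (v(G) = -½ + ((G + G)*(G + (G - 1*(-8))))/6 = -½ + ((2*G)*(G + (G + 8)))/6 = -½ + ((2*G)*(G + (8 + G)))/6 = -½ + ((2*G)*(8 + 2*G))/6 = -½ + (2*G*(8 + 2*G))/6 = -½ + G*(8 + 2*G)/3)
34412/T(169) + v(196)/(-7999) = 34412/74 + (-½ + (⅔)*196² + (8/3)*196)/(-7999) = 34412*(1/74) + (-½ + (⅔)*38416 + 1568/3)*(-1/7999) = 17206/37 + (-½ + 76832/3 + 1568/3)*(-1/7999) = 17206/37 + (156797/6)*(-1/7999) = 17206/37 - 156797/47994 = 819983275/1775778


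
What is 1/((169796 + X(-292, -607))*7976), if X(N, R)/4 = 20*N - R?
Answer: 1/1187339264 ≈ 8.4222e-10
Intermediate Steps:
X(N, R) = -4*R + 80*N (X(N, R) = 4*(20*N - R) = 4*(-R + 20*N) = -4*R + 80*N)
1/((169796 + X(-292, -607))*7976) = 1/((169796 + (-4*(-607) + 80*(-292)))*7976) = (1/7976)/(169796 + (2428 - 23360)) = (1/7976)/(169796 - 20932) = (1/7976)/148864 = (1/148864)*(1/7976) = 1/1187339264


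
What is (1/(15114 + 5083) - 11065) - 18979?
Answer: -606798667/20197 ≈ -30044.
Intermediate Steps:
(1/(15114 + 5083) - 11065) - 18979 = (1/20197 - 11065) - 18979 = -223479804/20197 - 18979 = -606798667/20197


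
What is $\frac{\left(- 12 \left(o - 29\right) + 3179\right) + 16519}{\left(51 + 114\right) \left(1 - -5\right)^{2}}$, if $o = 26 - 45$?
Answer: $\frac{3379}{990} \approx 3.4131$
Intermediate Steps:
$o = -19$
$\frac{\left(- 12 \left(o - 29\right) + 3179\right) + 16519}{\left(51 + 114\right) \left(1 - -5\right)^{2}} = \frac{\left(- 12 \left(-19 - 29\right) + 3179\right) + 16519}{\left(51 + 114\right) \left(1 - -5\right)^{2}} = \frac{\left(\left(-12\right) \left(-48\right) + 3179\right) + 16519}{165 \left(1 + 5\right)^{2}} = \frac{\left(576 + 3179\right) + 16519}{165 \cdot 6^{2}} = \frac{3755 + 16519}{165 \cdot 36} = \frac{20274}{5940} = 20274 \cdot \frac{1}{5940} = \frac{3379}{990}$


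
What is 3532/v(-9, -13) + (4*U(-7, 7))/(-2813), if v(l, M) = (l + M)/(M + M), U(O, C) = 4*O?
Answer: 129162940/30943 ≈ 4174.2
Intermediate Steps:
v(l, M) = (M + l)/(2*M) (v(l, M) = (M + l)/((2*M)) = (M + l)*(1/(2*M)) = (M + l)/(2*M))
3532/v(-9, -13) + (4*U(-7, 7))/(-2813) = 3532/(((½)*(-13 - 9)/(-13))) + (4*(4*(-7)))/(-2813) = 3532/(((½)*(-1/13)*(-22))) + (4*(-28))*(-1/2813) = 3532/(11/13) - 112*(-1/2813) = 3532*(13/11) + 112/2813 = 45916/11 + 112/2813 = 129162940/30943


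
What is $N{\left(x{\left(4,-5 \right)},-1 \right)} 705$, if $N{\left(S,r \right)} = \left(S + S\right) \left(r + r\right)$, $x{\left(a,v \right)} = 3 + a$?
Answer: $-19740$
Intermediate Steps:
$N{\left(S,r \right)} = 4 S r$ ($N{\left(S,r \right)} = 2 S 2 r = 4 S r$)
$N{\left(x{\left(4,-5 \right)},-1 \right)} 705 = 4 \left(3 + 4\right) \left(-1\right) 705 = 4 \cdot 7 \left(-1\right) 705 = \left(-28\right) 705 = -19740$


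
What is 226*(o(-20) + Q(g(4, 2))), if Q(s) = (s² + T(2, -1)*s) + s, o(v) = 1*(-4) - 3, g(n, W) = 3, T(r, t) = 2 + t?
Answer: 1808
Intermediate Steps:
o(v) = -7 (o(v) = -4 - 3 = -7)
Q(s) = s² + 2*s (Q(s) = (s² + (2 - 1)*s) + s = (s² + 1*s) + s = (s² + s) + s = (s + s²) + s = s² + 2*s)
226*(o(-20) + Q(g(4, 2))) = 226*(-7 + 3*(2 + 3)) = 226*(-7 + 3*5) = 226*(-7 + 15) = 226*8 = 1808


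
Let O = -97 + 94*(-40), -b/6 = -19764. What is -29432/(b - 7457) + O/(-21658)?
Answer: -29831631/343826938 ≈ -0.086764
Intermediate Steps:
b = 118584 (b = -6*(-19764) = 118584)
O = -3857 (O = -97 - 3760 = -3857)
-29432/(b - 7457) + O/(-21658) = -29432/(118584 - 7457) - 3857/(-21658) = -29432/111127 - 3857*(-1/21658) = -29432*1/111127 + 551/3094 = -29432/111127 + 551/3094 = -29831631/343826938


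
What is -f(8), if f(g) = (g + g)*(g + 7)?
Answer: -240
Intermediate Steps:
f(g) = 2*g*(7 + g) (f(g) = (2*g)*(7 + g) = 2*g*(7 + g))
-f(8) = -2*8*(7 + 8) = -2*8*15 = -1*240 = -240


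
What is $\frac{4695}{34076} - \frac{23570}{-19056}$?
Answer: $\frac{111579905}{81169032} \approx 1.3747$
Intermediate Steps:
$\frac{4695}{34076} - \frac{23570}{-19056} = 4695 \cdot \frac{1}{34076} - - \frac{11785}{9528} = \frac{4695}{34076} + \frac{11785}{9528} = \frac{111579905}{81169032}$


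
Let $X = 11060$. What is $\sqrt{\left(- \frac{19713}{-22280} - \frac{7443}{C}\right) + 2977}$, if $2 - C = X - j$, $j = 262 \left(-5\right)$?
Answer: $\frac{\sqrt{220864042631890465}}{8611220} \approx 54.576$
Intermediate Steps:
$j = -1310$
$C = -12368$ ($C = 2 - \left(11060 - -1310\right) = 2 - \left(11060 + 1310\right) = 2 - 12370 = -12368$)
$\sqrt{\left(- \frac{19713}{-22280} - \frac{7443}{C}\right) + 2977} = \sqrt{\left(- \frac{19713}{-22280} - \frac{7443}{-12368}\right) + 2977} = \sqrt{\left(\left(-19713\right) \left(- \frac{1}{22280}\right) - - \frac{7443}{12368}\right) + 2977} = \sqrt{\left(\frac{19713}{22280} + \frac{7443}{12368}\right) + 2977} = \sqrt{\frac{51205053}{34444880} + 2977} = \sqrt{\frac{102593612813}{34444880}} = \frac{\sqrt{220864042631890465}}{8611220}$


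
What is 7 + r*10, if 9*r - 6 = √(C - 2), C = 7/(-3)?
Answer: 41/3 + 10*I*√39/27 ≈ 13.667 + 2.313*I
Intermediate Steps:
C = -7/3 (C = 7*(-⅓) = -7/3 ≈ -2.3333)
r = ⅔ + I*√39/27 (r = ⅔ + √(-7/3 - 2)/9 = ⅔ + √(-13/3)/9 = ⅔ + (I*√39/3)/9 = ⅔ + I*√39/27 ≈ 0.66667 + 0.2313*I)
7 + r*10 = 7 + (⅔ + I*√39/27)*10 = 7 + (20/3 + 10*I*√39/27) = 41/3 + 10*I*√39/27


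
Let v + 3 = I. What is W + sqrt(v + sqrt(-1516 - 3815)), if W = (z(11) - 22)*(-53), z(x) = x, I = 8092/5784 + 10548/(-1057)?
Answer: 583 + sqrt(-27052095795186 + 2336073810084*I*sqrt(5331))/1528422 ≈ 588.58 + 6.5386*I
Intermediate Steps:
I = -13114097/1528422 (I = 8092*(1/5784) + 10548*(-1/1057) = 2023/1446 - 10548/1057 = -13114097/1528422 ≈ -8.5802)
v = -17699363/1528422 (v = -3 - 13114097/1528422 = -17699363/1528422 ≈ -11.580)
W = 583 (W = (11 - 22)*(-53) = -11*(-53) = 583)
W + sqrt(v + sqrt(-1516 - 3815)) = 583 + sqrt(-17699363/1528422 + sqrt(-1516 - 3815)) = 583 + sqrt(-17699363/1528422 + sqrt(-5331)) = 583 + sqrt(-17699363/1528422 + I*sqrt(5331))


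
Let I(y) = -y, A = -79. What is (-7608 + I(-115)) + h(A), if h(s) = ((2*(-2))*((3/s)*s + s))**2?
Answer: 84923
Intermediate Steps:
h(s) = (-12 - 4*s)**2 (h(s) = (-4*(3 + s))**2 = (-12 - 4*s)**2)
(-7608 + I(-115)) + h(A) = (-7608 - 1*(-115)) + 16*(3 - 79)**2 = (-7608 + 115) + 16*(-76)**2 = -7493 + 16*5776 = -7493 + 92416 = 84923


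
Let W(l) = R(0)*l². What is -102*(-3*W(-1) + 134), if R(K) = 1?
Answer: -13362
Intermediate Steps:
W(l) = l² (W(l) = 1*l² = l²)
-102*(-3*W(-1) + 134) = -102*(-3*(-1)² + 134) = -102*(-3*1 + 134) = -102*(-3 + 134) = -102*131 = -13362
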